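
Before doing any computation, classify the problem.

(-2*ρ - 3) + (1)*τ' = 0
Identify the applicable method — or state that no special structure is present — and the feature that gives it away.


Best approach: no special technique — the slope is a function of ρ alone, so integrate both sides directly.


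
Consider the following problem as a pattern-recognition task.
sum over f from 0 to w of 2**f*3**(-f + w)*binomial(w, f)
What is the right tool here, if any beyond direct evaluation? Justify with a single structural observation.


Verdict: the binomial theorem — terms weighting binomial(w, f) against matched powers of 2 and 3 reassemble into (2 + 3)^w by the binomial theorem.


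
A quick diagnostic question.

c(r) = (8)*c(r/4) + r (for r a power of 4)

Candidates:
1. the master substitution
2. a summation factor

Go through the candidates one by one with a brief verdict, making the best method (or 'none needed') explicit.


Verdict: the master substitution — treat m = log base 4 of r as the new clock: one recursion step advances m by one while r scales by 4.
- the master substitution — yes — fits the structure here.
- a summation factor: a divided-index call is outside the fixed-shift first-order family a summation factor normalizes.


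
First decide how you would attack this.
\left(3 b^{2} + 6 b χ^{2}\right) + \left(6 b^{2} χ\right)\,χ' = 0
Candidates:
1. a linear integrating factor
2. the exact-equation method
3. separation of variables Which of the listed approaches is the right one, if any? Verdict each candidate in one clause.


Verdict: the exact-equation method — d/dχ of 3 b^{2} + 6 b χ^{2} equals d/db of 6 b^{2} χ: the form is a total differential of one potential — integrate it exactly.
- a linear integrating factor — a nonlinear term in the unknown puts this outside the integrating-factor template.
- the exact-equation method: yes, a natural case for it.
- separation of variables — no algebra isolates the independent variable on one side and the unknown on the other.


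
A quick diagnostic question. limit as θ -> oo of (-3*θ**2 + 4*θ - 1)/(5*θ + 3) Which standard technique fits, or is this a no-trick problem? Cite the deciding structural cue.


Method: dominant-term comparison — as θ grows, only the highest-degree terms matter — compare leading terms and read the limit off. l'Hôpital's at-infinity variant applies to the expression viewed as a single quotient; the leading-term comparison is the direct route.


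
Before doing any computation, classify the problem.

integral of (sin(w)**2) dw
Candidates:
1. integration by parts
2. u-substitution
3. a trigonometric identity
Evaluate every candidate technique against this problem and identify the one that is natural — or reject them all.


Method: a trigonometric identity — an even power like sin(w)**2 flattens under the half-angle identity into first-degree cosines you can integrate directly.
- integration by parts — not the natural route: no polynomial-kernel product appears — a recursive parts reduction of the trigonometric product exists, but the identity rewrite is direct.
- u-substitution: no subexpression of the integrand pairs with its own derivative as a factor — individual terms may offer their own substitutions, but any change of variable covering the whole integral would have to be constructed from outside the expression.
- a trigonometric identity: applicable, and directly so.


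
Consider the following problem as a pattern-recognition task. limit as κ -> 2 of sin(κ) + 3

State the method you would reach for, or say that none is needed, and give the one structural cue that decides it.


Verdict: no special technique — the function is continuous at 2; evaluation is itself the limit, no machinery required.


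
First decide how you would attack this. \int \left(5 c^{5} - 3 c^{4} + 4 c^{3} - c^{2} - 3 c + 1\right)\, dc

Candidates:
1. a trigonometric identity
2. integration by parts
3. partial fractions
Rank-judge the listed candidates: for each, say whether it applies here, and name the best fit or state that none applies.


Diagnosis: no special technique — a term-by-term power-rule job in c; no substitution or rearrangement earns its keep here.
- a trigonometric identity: with no trigonometric functions present, identity rewriting has no target.
- integration by parts — parts would only shuffle a directly integrable integrand.
- partial fractions — there is no rational-function structure to decompose.


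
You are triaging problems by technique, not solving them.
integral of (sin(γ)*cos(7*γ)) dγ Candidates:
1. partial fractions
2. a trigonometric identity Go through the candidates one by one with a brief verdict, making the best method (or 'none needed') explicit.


Diagnosis: a trigonometric identity — distinct frequencies under one product (sin(γ)*cos(7*γ)): the product-to-sum identity is the systematic route to an integrable form.
- partial fractions — there is no rational-function structure to decompose.
- a trigonometric identity: a fit — the right tool for this form.


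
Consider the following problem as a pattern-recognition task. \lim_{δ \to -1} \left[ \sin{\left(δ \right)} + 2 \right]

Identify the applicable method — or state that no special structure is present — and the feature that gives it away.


Verdict: no special technique — the expression is continuous at -1 — substitute and evaluate; no indeterminate form appears.


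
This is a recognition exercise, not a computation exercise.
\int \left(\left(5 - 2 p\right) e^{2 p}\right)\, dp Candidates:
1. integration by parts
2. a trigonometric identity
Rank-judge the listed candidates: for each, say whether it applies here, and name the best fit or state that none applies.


Diagnosis: integration by parts — a polynomial factor 5 - 2 p multiplies e^{2 p}; differentiating 5 - 2 p lowers its degree while e^{2 p} integrates cleanly, so parts wins.
- integration by parts: applicable, and directly so.
- a trigonometric identity — with no trigonometric functions present, identity rewriting has no target.


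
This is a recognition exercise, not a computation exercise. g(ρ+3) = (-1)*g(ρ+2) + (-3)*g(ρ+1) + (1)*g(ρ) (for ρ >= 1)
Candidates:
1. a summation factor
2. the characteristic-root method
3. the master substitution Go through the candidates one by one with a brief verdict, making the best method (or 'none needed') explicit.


Method: the characteristic-root method — the recurrence is linear and homogeneous with constant coefficients, so the ansatz r^ρ turns it into a polynomial equation for r.
- a summation factor — a summation factor telescopes one-step recursions; this one carries higher-order memory.
- the characteristic-root method — a fit — the right tool for this form.
- the master substitution: no fixed divisor shrinks the index between calls.


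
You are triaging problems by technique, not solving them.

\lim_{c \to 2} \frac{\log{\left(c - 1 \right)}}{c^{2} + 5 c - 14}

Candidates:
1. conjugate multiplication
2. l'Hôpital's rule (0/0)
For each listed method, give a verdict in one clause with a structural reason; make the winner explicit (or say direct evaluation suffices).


Verdict: l'Hôpital's rule (0/0) — both numerator and denominator vanish at 2: the genuine 0/0 indeterminate that l'Hôpital exists for. A first-order expansion at the point is an equally standard path; the rule packages it.
- conjugate multiplication: there is no infinity-minus-infinity radical difference to rationalize.
- l'Hôpital's rule (0/0) — applicable, and directly so.


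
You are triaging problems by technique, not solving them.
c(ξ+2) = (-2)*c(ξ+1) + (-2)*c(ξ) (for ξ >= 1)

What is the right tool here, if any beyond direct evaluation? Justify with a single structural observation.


Method: the characteristic-root method — this is the constant-coefficient homogeneous case — the whole solution in ξ reduces to a polynomial's roots.


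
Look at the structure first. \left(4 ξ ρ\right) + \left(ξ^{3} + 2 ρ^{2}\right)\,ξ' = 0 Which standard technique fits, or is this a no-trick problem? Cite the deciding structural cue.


Method: the exact-equation method — equality of cross partials is the green light — assemble the potential function term by term.


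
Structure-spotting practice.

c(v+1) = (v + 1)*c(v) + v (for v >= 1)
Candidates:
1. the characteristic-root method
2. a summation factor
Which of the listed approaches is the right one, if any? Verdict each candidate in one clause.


Technique: a summation factor — with the index-dependent coefficient v + 1, dividing by the cumulative product turns the left side into a pure difference.
- the characteristic-root method: the coefficients change with the index, which the root method cannot absorb.
- a summation factor — applies; the problem has the shape this method handles.


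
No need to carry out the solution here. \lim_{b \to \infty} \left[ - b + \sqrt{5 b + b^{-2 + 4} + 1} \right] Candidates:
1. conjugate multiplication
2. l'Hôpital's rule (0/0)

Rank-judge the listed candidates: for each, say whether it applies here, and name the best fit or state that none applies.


Method: conjugate multiplication — infinity minus infinity with a radical in play — multiply by the conjugate so the divergences of \sqrt{5 b + b^{-2 + 4} + 1} and b annihilate.
- conjugate multiplication: yes, a natural case for it.
- l'Hôpital's rule (0/0) — the expression is a difference driving to ∞ − ∞, not a 0/0 quotient — there is no ratio for the rule to differentiate.


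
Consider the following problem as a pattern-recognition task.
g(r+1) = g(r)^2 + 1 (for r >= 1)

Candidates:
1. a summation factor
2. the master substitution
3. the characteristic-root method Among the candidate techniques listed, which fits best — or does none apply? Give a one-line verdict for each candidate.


Technique: no special technique — no ansatz, no master substitution, no summation factor survives the nonlinearity here.
- a summation factor — no summation factor applies — the rule is not linear in the sequence values.
- the master substitution — this is shift-type recursion, outside the divide-and-conquer template.
- the characteristic-root method: the recursion is nonlinear in the sequence values, so no linear-modes ansatz applies.


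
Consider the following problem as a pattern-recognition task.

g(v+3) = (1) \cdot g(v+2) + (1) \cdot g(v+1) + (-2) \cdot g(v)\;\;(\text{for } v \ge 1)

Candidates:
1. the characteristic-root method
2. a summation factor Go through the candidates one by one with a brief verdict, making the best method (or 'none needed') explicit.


Best approach: the characteristic-root method — try a geometric ansatz r^v: constant coefficients turn the recurrence into one polynomial equation in r.
- the characteristic-root method: a fit — the right tool for this form.
- a summation factor: the recurrence reaches back more than one step, outside the first-order family a summation factor normalizes.


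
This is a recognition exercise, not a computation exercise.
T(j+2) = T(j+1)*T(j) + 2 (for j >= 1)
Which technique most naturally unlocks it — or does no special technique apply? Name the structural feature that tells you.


Method: no special technique — the update rule curves (it is not linear in the unknown sequence), so no superposition-based closed form attaches — iterate or study it directly.


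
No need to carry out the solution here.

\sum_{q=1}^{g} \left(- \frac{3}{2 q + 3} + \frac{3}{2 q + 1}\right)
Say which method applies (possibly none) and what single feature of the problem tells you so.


Diagnosis: telescoping — difference-of-shifts structure (each term adds \frac{3}{2 q + 1}, then subtracts its one-index-advanced value, which the following term adds back) leaves only the first and last pieces standing.


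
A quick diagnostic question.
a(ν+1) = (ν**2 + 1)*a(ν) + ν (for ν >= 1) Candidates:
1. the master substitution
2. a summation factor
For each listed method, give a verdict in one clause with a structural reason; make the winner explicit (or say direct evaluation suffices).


Method: a summation factor — first-order, linear, moving coefficient ν**2 + 1: the discrete analogue of an integrating factor handles it.
- the master substitution: with no divided-index recursive call, reindexing by powers of a base buys nothing.
- a summation factor: a fit — the right tool for this form.


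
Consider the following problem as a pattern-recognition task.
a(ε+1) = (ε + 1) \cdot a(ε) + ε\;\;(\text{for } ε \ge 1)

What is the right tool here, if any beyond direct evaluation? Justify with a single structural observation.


Best approach: a summation factor — an index-dependent multiplier ε + 1 rules out characteristic roots; a summation factor converts it to a pure difference.


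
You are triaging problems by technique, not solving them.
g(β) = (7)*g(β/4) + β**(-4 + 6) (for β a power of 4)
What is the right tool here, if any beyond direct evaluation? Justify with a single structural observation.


Diagnosis: the master substitution — the index is divided (β/4), not shifted — substitute β = 4^m to straighten it into a shift recurrence.


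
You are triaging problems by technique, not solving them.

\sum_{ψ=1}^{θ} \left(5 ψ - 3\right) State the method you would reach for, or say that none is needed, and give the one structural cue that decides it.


Best approach: no special technique — recognize the absence of structure: constant-multiple powers of ψ summed plainly, no special method required.


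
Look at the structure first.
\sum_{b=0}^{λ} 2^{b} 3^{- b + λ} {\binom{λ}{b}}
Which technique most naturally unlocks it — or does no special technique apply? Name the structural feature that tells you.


Method: the binomial theorem — the summand is term b of a binomial expansion in 2 and 3; the whole sum is a single power.


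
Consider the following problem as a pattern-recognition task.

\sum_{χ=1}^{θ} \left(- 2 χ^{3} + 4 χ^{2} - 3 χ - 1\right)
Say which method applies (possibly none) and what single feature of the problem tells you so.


Diagnosis: no special technique — nothing telescopes and nothing is geometric; polynomial terms in χ sum term by term.


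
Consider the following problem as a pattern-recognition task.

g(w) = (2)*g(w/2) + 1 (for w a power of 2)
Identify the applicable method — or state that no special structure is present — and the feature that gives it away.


Diagnosis: the master substitution — the index is divided (w/2), not shifted — substitute w = 2^m to straighten it into a shift recurrence.


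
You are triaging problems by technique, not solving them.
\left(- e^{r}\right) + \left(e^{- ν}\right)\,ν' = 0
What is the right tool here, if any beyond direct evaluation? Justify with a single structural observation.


Verdict: separation of variables — all dependence on the two variables factors apart, the defining separable shape. One could also solve this as an exact equation; with each coefficient in its own variable, separating is the same work with fewer steps.


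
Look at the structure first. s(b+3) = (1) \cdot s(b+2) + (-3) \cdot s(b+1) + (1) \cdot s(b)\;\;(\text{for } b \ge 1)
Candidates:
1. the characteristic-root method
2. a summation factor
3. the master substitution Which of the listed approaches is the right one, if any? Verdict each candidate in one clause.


Verdict: the characteristic-root method — the recurrence treats every index alike (constant coefficients, no forcing) — precisely the regime where r^b trials close it.
- the characteristic-root method: applicable, and directly so.
- a summation factor: the recurrence reaches back more than one step, outside the first-order family a summation factor normalizes.
- the master substitution — with no divided-index recursive call, reindexing by powers of a base buys nothing.


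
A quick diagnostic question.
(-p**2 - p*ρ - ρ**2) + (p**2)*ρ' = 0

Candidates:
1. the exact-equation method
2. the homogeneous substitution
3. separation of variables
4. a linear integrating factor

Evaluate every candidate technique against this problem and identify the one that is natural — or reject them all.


Technique: the homogeneous substitution — the slope's numerator and denominator share total degree; set v = ρ/p and the equation drops to separable form.
- the exact-equation method: the cross partial derivatives disagree, so no single potential exists.
- the homogeneous substitution — applicable, and directly so.
- separation of variables: no division isolates the independent variable from the unknown.
- a linear integrating factor: a nonlinear term in the unknown puts this outside the integrating-factor template.


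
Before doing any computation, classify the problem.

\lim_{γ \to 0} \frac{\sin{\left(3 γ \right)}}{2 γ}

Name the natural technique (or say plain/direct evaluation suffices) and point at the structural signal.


Technique: l'Hôpital's rule (0/0) — numerator and denominator both vanish at 0 — a genuine 0/0 form, which is exactly when l'Hôpital applies. Expanding numerator and denominator to first order gives the same value — the rule automates exactly that.


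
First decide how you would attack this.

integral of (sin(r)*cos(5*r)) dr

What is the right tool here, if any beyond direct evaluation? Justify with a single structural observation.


Diagnosis: a trigonometric identity — the product sin(r)*cos(5*r) converts to a sum of single-frequency sinusoids via the product-to-sum identity.


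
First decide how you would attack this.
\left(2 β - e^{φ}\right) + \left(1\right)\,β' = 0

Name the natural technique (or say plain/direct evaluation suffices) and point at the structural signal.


Best approach: a linear integrating factor — first power of β, nonzero forcing: the integrating-factor recipe applies verbatim with p = 2.


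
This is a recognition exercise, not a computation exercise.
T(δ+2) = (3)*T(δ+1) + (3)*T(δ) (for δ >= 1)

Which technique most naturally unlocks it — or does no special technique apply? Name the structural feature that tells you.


Diagnosis: the characteristic-root method — try a geometric ansatz r^δ: constant coefficients turn the recurrence into one polynomial equation in r.


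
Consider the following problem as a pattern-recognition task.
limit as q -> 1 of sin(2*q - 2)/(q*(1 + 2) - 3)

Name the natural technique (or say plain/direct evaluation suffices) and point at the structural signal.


Technique: l'Hôpital's rule (0/0) — numerator and denominator both vanish at 1 — a genuine 0/0 form, which is exactly when l'Hôpital applies. One could equally expand both pieces locally and compare leading terms; the rule does that in one stroke.


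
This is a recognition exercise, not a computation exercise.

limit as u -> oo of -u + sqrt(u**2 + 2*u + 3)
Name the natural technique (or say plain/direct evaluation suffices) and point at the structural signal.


Diagnosis: conjugate multiplication — an infinity-minus-infinity difference with a surviving radical — multiply by the conjugate to cancel the divergence.


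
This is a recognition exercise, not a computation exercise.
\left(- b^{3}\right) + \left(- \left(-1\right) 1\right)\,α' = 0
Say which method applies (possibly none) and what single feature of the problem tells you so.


Verdict: no special technique — solved for the derivative, α never appears on the right — this is a direct integration in b, not a differential-equations problem at heart.


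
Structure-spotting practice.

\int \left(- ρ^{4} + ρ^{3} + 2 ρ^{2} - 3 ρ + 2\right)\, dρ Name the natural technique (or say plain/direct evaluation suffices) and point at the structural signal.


Technique: no special technique — every term is a constant multiple of a power of ρ; term-wise power-rule integration needs no preliminary transformation.


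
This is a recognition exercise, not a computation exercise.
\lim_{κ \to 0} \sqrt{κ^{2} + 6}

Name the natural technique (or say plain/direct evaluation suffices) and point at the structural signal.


Verdict: no special technique — nothing blocks direct substitution at 0: plug in and finish.


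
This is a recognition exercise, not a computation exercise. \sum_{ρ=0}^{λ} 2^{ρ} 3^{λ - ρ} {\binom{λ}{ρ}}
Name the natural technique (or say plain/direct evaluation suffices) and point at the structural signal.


Method: the binomial theorem — binomial coefficients against complementary powers of 2 and 3: recognize the binomial expansion and resum.


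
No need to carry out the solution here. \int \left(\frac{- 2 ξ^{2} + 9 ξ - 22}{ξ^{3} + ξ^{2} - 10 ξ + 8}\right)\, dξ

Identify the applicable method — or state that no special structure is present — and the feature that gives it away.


Method: partial fractions — the denominator ξ^{3} + ξ^{2} - 10 ξ + 8 factors, so the quotient decomposes into elementary partial fractions term by term.


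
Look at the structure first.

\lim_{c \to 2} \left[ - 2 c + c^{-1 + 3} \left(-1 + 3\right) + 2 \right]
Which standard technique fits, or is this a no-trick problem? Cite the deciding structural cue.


Diagnosis: no special technique — no denominator vanishes and nothing blows up at 2: direct substitution is the whole computation.


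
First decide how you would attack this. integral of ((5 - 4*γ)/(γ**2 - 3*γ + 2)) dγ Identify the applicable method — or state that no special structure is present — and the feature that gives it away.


Verdict: partial fractions — with γ**2 - 3*γ + 2 factorable and the degree on top strictly smaller, simple-fraction decomposition is immediate.


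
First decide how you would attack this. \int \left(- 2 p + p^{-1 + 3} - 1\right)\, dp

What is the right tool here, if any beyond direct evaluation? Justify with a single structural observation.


Diagnosis: no special technique — the integrand is a sum of constant multiples of powers of p — integrate term by term.


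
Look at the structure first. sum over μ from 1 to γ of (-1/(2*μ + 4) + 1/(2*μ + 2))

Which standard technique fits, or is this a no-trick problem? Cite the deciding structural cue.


Verdict: telescoping — a difference of consecutive values of one function (1/(2*μ + 2) at one index and the next) — telescoping by construction.


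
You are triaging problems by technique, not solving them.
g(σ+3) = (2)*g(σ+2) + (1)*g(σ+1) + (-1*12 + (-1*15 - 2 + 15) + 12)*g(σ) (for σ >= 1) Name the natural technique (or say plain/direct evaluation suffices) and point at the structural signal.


Method: the characteristic-root method — the recurrence treats every index alike (constant coefficients, no forcing) — precisely the regime where r^σ trials close it.


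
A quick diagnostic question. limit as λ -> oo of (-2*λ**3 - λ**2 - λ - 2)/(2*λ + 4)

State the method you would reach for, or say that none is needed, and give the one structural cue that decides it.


Best approach: dominant-term comparison — divide through by the highest power of λ; every lower-order term dies and the dominant terms decide the limit. As a single quotient, the ∞/∞ shape would yield to repeated differentiation as well — the growth comparison gets there in one look.


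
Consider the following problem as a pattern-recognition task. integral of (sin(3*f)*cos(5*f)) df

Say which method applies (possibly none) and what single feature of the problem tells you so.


Diagnosis: a trigonometric identity — the product sin(3*f)*cos(5*f) converts to a sum of single-frequency sinusoids via the product-to-sum identity.


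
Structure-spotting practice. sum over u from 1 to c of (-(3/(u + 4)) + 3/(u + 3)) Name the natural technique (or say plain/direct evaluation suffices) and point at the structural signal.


Best approach: telescoping — the piece each term subtracts is 3/(u + 3) advanced by one index, and it reappears with a plus sign leading the following term — the sum collapses to its boundary terms.


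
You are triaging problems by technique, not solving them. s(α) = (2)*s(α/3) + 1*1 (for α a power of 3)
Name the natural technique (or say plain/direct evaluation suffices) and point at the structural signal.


Method: the master substitution — the argument contracts 3-fold per step: reindex α exponentially and solve the linear recurrence in the new index.


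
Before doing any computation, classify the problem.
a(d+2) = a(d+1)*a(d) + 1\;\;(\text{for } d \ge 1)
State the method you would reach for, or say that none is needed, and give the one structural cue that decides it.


Verdict: no special technique — the new term depends nonlinearly on the old ones, which disqualifies every superposition-based technique.


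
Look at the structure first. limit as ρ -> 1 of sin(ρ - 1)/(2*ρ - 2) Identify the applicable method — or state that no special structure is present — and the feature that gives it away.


Technique: l'Hôpital's rule (0/0) — the 0/0 form at 1 is the signature situation for l'Hôpital's rule. A first-order expansion at the point is an equally standard path; the rule packages it.


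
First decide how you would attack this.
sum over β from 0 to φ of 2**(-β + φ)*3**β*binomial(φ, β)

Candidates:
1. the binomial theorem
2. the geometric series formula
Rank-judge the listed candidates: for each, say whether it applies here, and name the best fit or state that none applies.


Best approach: the binomial theorem — terms weighting binomial(φ, β) against matched powers of 3 and 2 reassemble into (3 + 2)^φ by the binomial theorem.
- the binomial theorem — yes — fits the structure here.
- the geometric series formula — consecutive terms are not related by a fixed multiplier.


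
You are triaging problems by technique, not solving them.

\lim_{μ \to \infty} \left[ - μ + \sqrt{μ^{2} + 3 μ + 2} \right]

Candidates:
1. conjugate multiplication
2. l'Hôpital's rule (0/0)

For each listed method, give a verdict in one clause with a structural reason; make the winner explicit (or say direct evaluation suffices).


Verdict: conjugate multiplication — both pieces blow up but their difference is finite; the conjugate trick rationalizes \sqrt{μ^{2} + 3 μ + 2} - μ.
- conjugate multiplication — applies; the problem has the shape this method handles.
- l'Hôpital's rule (0/0) — substitution produces ∞ − ∞ rather than a vanishing quotient; the rule needs a 0/0 ratio to act on.


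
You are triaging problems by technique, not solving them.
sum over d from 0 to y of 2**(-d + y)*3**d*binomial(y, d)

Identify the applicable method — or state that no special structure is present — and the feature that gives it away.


Best approach: the binomial theorem — terms weighting binomial(y, d) against matched powers of 3 and 2 reassemble into (3 + 2)^y by the binomial theorem.


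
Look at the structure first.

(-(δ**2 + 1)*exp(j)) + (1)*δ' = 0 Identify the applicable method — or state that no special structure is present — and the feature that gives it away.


Method: separation of variables — a product of single-variable factors, exp(j) and δ**2 + 1 — the textbook separable form.


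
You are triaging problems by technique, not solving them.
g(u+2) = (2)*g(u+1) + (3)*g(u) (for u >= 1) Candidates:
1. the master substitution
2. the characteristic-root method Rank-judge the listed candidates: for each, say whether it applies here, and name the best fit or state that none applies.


Best approach: the characteristic-root method — no index-dependence in the weights and nothing inhomogeneous: classic characteristic-equation setup.
- the master substitution — the recursive argument is a shift of the index, not a fixed fraction of it.
- the characteristic-root method: applies; the problem has the shape this method handles.


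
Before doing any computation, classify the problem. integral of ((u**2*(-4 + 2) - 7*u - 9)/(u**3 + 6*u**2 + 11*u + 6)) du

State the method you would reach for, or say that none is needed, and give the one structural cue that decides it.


Technique: partial fractions — with u**3 + 6*u**2 + 11*u + 6 factorable and the degree on top strictly smaller, simple-fraction decomposition is immediate.


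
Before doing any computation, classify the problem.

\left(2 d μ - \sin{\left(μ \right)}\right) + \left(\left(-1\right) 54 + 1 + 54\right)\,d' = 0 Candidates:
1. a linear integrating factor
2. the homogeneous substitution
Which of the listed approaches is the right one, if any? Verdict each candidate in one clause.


Verdict: a linear integrating factor — linear in the unknown with genuine forcing: multiply through by the exponential of the integrated coefficient and the left side closes into one derivative.
- a linear integrating factor: a fit — the right tool for this form.
- the homogeneous substitution: the slope does not depend on the ratio of the variables alone.


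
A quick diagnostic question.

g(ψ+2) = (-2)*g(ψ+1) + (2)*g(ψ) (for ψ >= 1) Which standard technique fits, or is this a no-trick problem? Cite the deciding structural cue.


Technique: the characteristic-root method — because shifting ψ leaves the equation's coefficients unchanged, exponential trials reduce it to algebra.


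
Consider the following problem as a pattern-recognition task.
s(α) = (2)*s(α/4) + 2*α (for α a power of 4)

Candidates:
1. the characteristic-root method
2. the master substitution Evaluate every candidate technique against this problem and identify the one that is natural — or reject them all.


Best approach: the master substitution — the argument α/4 divides the index by 4; the standard α = 4^m substitution converts it to a constant-shift recurrence.
- the characteristic-root method — a divided-index call is not the fixed-shift linear shape that characteristic roots solve.
- the master substitution: yes, a natural case for it.


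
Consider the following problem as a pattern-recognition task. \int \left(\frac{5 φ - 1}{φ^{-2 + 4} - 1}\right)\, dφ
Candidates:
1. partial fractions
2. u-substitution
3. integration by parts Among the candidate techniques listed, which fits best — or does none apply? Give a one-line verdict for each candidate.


Diagnosis: partial fractions — rational integrand, reducible denominator (φ^{-2 + 4} - 1): decompose first, integrate second.
- partial fractions: yes — fits the structure here.
- u-substitution — no subexpression of the integrand pairs with its own derivative as a factor — individual terms may offer their own substitutions, but any change of variable covering the whole integral would have to be constructed from outside the expression.
- integration by parts: the integrand does not split as a nonconstant polynomial times an exp, sine, cosine of a linear argument, or logarithm — no polynomial-kernel parts product to differentiate one side of.


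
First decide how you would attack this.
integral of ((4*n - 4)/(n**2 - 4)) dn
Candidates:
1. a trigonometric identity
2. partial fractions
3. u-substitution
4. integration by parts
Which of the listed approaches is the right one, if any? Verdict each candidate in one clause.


Best approach: partial fractions — the integrand is a proper rational function and its denominator n**2 - 4 factors into distinct pieces, so it splits into simple fractions.
- a trigonometric identity: there is no trigonometric structure at all — the integrand carries no sine or cosine to rewrite.
- partial fractions: a fit — the right tool for this form.
- u-substitution: no subexpression of the integrand pairs with its own derivative as a factor — individual terms may offer their own substitutions, but any change of variable covering the whole integral would have to be constructed from outside the expression.
- integration by parts: the integrand does not split as a nonconstant polynomial times an exp, sine, cosine of a linear argument, or logarithm — no polynomial-kernel parts product to differentiate one side of.


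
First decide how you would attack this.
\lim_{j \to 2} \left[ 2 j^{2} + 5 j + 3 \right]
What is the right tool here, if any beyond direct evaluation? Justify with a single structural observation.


Method: no special technique — the expression is continuous at the evaluation point — substitute directly; no indeterminate form appears.


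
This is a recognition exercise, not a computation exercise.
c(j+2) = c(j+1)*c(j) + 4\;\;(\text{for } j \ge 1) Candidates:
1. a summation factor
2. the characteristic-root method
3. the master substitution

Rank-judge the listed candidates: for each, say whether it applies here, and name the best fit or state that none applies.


Best approach: no special technique — the map from one term to the next is curved, not linear, so linear closed-form machinery does not attach.
- a summation factor: no summation factor applies — the rule is not linear in the sequence values.
- the characteristic-root method — the recursion is nonlinear in the sequence values, so no linear-modes ansatz applies.
- the master substitution: there is no divide-the-index recursive argument.


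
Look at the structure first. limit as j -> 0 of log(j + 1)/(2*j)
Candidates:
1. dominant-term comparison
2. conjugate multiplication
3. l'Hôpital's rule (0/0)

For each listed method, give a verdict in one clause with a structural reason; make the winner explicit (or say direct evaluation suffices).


Diagnosis: l'Hôpital's rule (0/0) — the 0/0 form at 0 is the signature situation for l'Hôpital's rule. A local series expansion at the point resolves it as well; the rule is the packaged version of that step.
- dominant-term comparison: this is not a rational comparison of growth rates at infinity.
- conjugate multiplication — there are no radicals in tension whose conjugate would simplify matters.
- l'Hôpital's rule (0/0): applicable, and directly so.


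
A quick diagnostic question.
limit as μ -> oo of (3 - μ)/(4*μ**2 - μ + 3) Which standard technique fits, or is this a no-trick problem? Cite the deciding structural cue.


Verdict: dominant-term comparison — divide by the highest power of μ present: lower-order terms vanish and the dominant ratio remains. As a single quotient, the ∞/∞ shape would yield to repeated differentiation as well — the growth comparison gets there in one look.


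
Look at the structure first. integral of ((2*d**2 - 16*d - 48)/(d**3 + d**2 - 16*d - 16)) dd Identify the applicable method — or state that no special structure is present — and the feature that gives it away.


Verdict: partial fractions — the integrand is a proper rational function and its denominator d**3 + d**2 - 16*d - 16 factors into distinct pieces, so it splits into simple fractions.


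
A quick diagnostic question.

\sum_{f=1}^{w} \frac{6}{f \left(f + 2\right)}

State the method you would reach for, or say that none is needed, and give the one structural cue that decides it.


Technique: telescoping — split \frac{6}{f \left(f + 2\right)} by partial fractions and the pieces are one function at shifted arguments — interior terms cancel.


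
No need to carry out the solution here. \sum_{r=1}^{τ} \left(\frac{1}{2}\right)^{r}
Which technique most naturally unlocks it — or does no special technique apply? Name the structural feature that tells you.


Diagnosis: the geometric series formula — consecutive terms stand in a fixed index-free ratio — the geometric sum formula closes it.


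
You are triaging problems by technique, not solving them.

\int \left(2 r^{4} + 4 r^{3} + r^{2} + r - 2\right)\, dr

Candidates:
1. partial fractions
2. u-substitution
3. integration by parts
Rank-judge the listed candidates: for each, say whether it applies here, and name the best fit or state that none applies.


Diagnosis: no special technique — a term-by-term power-rule job in r; no substitution or rearrangement earns its keep here.
- partial fractions: there is no rational-function structure to decompose.
- u-substitution: any workable substitution here is cosmetic — the integrand is already in directly integrable form.
- integration by parts — parts would only shuffle a directly integrable integrand.


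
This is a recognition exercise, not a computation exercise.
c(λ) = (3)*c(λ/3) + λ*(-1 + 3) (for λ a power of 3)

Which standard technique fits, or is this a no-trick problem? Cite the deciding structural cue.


Best approach: the master substitution — divide-the-index recursion (λ/3 inside the call) straightens out once the index is rewritten as 3^m.


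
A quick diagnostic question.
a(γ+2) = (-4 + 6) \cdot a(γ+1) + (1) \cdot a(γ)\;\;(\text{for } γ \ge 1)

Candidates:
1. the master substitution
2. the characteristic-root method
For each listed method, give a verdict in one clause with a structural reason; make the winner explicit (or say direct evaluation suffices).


Method: the characteristic-root method — because shifting γ leaves the equation's coefficients unchanged, exponential trials reduce it to algebra.
- the master substitution — the recursion shifts the index rather than dividing it.
- the characteristic-root method — yes, a natural case for it.


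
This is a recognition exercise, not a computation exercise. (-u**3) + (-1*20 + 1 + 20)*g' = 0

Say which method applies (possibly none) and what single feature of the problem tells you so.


Diagnosis: no special technique — the slope is a function of u alone, so integrate both sides directly.


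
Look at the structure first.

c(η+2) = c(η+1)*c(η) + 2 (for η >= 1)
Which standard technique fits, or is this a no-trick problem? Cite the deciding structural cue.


Technique: no special technique — the map from one term to the next is curved, not linear, so linear closed-form machinery does not attach.


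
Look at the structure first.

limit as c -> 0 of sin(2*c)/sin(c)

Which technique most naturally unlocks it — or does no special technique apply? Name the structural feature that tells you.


Diagnosis: l'Hôpital's rule (0/0) — the 0/0 form at 0 is the signature situation for l'Hôpital's rule. A local series expansion at the point resolves it as well; the rule is the packaged version of that step.


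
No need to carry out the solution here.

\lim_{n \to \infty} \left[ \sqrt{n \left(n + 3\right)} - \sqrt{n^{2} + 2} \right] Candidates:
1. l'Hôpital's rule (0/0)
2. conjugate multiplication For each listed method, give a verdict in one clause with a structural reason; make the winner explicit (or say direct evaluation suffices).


Technique: conjugate multiplication — neither \sqrt{n \left(n + 3\right)} nor \sqrt{n^{2} + 2} converges alone, so rewrite their difference as a conjugate-rationalized quotient first.
- l'Hôpital's rule (0/0) — no quotient structure at all: the clash is ∞ minus ∞, which rationalizing converts into a tractable ratio.
- conjugate multiplication — a fit — the right tool for this form.


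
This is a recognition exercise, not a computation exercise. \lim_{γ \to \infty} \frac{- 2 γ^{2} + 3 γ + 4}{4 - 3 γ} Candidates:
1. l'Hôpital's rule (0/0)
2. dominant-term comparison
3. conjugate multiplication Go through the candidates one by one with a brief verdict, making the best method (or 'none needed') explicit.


Verdict: dominant-term comparison — divide through by the highest power of γ; every lower-order term dies and the dominant terms decide the limit.
- l'Hôpital's rule (0/0): viewed as a single quotient this runs to ∞/∞, not the 0/0 clash this candidate addresses; an at-infinity variant of the rule would resolve it, but comparing leading growth reads the answer without differentiating.
- dominant-term comparison: yes — fits the structure here.
- conjugate multiplication: multiplying by a conjugate would not remove any indeterminacy here.
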